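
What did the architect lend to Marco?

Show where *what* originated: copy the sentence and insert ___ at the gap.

Underlying clause: The architect did lend what to Marco.
The filler 'what' is interpreted as the direct object of 'lend'. The gap is right after 'lend'.

What did the architect lend ___ to Marco?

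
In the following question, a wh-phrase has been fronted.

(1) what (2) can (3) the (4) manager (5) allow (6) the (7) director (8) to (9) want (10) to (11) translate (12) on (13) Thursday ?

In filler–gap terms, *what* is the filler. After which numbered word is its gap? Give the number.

Pre-movement form: The manager can allow the director to want to translate what on Thursday.
'what' functions as the direct object of 'translate'. Wh-movement fronts it, leaving a gap right after 'translate':
What can the manager allow the director to want to translate ___ on Thursday?
'translate' is word 11.

11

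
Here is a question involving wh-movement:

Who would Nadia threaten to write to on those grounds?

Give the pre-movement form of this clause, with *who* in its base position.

'who' is the object of the preposition 'to'. Wh-movement fronts it, leaving a gap right after 'to':
Who would Nadia threaten to write to ___ on those grounds?

Nadia would threaten to write to who on those grounds.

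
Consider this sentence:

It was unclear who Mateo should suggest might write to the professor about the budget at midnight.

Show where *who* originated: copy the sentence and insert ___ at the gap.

It was unclear who Mateo should suggest ___ might write to the professor about the budget at midnight.

Underlying clause: Mateo should suggest who might write to the professor about the budget at midnight.
'who' functions as the subject of the clause embedded under 'suggest'. The gap is right after 'suggest'.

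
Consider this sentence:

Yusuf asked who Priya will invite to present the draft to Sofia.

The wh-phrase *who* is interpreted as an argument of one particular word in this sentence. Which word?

Pre-movement form: Priya will invite who to present the draft to Sofia.
'who' is the direct object of 'invite'. It moves to the left edge, and the trace sits right after 'invite':
Yusuf asked who Priya will invite ___ to present the draft to Sofia.

invite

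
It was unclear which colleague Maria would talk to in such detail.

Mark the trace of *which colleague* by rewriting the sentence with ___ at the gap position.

It was unclear which colleague Maria would talk to ___ in such detail.

Before movement: Maria would talk to which colleague in such detail.
'which colleague' is the object of the preposition 'to'. The gap is right after 'to'.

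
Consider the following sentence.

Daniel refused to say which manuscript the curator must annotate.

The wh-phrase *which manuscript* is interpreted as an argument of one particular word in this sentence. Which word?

annotate

Before movement: The curator must annotate which manuscript.
'which manuscript' functions as the direct object of 'annotate'. Fronting leaves a gap immediately after 'annotate':
Daniel refused to say which manuscript the curator must annotate ___.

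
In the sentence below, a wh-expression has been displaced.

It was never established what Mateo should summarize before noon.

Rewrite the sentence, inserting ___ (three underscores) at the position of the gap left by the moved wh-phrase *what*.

It was never established what Mateo should summarize ___ before noon.

In situ: Mateo should summarize what before noon.
The filler 'what' is interpreted as the direct object of 'summarize'. The gap is right after 'summarize'.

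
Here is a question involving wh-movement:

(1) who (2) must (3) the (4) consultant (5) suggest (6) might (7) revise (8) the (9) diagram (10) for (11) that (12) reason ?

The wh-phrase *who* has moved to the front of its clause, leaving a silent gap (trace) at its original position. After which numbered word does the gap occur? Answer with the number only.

In situ: The consultant must suggest who might revise the diagram for that reason.
The filler 'who' is interpreted as the subject of the clause embedded under 'suggest'. It moves to the left edge, and the trace sits right after 'suggest':
Who must the consultant suggest ___ might revise the diagram for that reason?
'suggest' is word 5.

5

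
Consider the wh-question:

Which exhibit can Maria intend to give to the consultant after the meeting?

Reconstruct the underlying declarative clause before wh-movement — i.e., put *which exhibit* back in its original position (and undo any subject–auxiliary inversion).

'which exhibit' functions as the direct object of 'give'. It moves to the left edge, and the trace sits right after 'give':
Which exhibit can Maria intend to give ___ to the consultant after the meeting?

Maria can intend to give which exhibit to the consultant after the meeting.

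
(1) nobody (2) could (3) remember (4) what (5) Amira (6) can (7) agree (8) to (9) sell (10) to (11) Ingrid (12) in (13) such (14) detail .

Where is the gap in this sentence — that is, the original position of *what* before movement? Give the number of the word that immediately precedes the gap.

Before movement: Amira can agree to sell what to Ingrid in such detail.
'what' functions as the direct object of 'sell'. Fronting leaves a gap immediately after 'sell':
Nobody could remember what Amira can agree to sell ___ to Ingrid in such detail.
'sell' is word 9.

9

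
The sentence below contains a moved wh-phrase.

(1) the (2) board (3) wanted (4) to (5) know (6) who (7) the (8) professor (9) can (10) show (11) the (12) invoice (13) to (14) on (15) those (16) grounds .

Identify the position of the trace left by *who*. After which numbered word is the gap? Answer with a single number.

Before movement: The professor can show the invoice to who on those grounds.
The filler 'who' is interpreted as the object of the preposition 'to' (recipient of 'show'). Fronting leaves a gap immediately after 'to':
The board wanted to know who the professor can show the invoice to ___ on those grounds.
'to' is word 13.

13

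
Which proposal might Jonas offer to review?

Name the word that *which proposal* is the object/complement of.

review

Before movement: Jonas might offer to review which proposal.
The filler 'which proposal' is interpreted as the direct object of 'review'. Fronting leaves a gap immediately after 'review':
Which proposal might Jonas offer to review ___?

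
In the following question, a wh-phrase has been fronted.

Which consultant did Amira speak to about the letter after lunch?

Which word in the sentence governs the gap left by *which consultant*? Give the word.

In situ: Amira did speak to which consultant about the letter after lunch.
The filler 'which consultant' is interpreted as the object of the preposition 'to'. Wh-movement fronts it, leaving a gap right after 'to':
Which consultant did Amira speak to ___ about the letter after lunch?

to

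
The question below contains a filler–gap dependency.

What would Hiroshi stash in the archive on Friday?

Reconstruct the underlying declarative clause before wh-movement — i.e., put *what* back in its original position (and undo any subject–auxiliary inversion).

'what' functions as the direct object of 'stash'. Wh-movement fronts it, leaving a gap right after 'stash':
What would Hiroshi stash ___ in the archive on Friday?

Hiroshi would stash what in the archive on Friday.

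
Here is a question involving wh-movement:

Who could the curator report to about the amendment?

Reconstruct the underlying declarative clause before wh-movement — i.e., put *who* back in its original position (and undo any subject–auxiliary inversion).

'who' functions as the object of the preposition 'to'. Wh-movement fronts it, leaving a gap right after 'to':
Who could the curator report to ___ about the amendment?

The curator could report to who about the amendment.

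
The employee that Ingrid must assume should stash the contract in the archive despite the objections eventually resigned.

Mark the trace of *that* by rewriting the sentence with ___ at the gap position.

The employee that Ingrid must assume ___ should stash the contract in the archive despite the objections eventually resigned.

'that' functions as the subject of the clause embedded under 'assume'. The gap is right after 'assume'.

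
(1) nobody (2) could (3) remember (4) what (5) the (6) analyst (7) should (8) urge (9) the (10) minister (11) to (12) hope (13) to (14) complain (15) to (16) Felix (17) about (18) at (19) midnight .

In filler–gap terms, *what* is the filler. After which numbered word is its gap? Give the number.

17

Before movement: The analyst should urge the minister to hope to complain to Felix about what at midnight.
'what' functions as the object of the preposition 'about'. Fronting leaves a gap immediately after 'about':
Nobody could remember what the analyst should urge the minister to hope to complain to Felix about ___ at midnight.
'about' is word 17.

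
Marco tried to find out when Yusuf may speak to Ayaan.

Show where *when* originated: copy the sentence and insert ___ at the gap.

Marco tried to find out when Yusuf may speak to Ayaan ___.

In situ: Yusuf may speak to Ayaan when.
'when' is the temporal adjunct. The gap is right after 'Ayaan'.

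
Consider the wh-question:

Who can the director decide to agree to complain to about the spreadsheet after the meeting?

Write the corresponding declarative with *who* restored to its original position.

'who' is the object of the preposition 'to'. Wh-movement fronts it, leaving a gap right after 'to':
Who can the director decide to agree to complain to ___ about the spreadsheet after the meeting?

The director can decide to agree to complain to who about the spreadsheet after the meeting.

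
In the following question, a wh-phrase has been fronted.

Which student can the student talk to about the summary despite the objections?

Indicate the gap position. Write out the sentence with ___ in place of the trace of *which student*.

Which student can the student talk to ___ about the summary despite the objections?

In situ: The student can talk to which student about the summary despite the objections.
'which student' is the object of the preposition 'to'. The gap is right after 'to'.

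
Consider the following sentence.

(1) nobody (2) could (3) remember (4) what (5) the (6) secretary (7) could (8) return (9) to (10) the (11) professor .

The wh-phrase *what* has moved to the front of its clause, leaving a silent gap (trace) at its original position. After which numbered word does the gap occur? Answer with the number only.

Before movement: The secretary could return what to the professor.
The filler 'what' is interpreted as the direct object of 'return'. It moves to the left edge, and the trace sits right after 'return':
Nobody could remember what the secretary could return ___ to the professor.
'return' is word 8.

8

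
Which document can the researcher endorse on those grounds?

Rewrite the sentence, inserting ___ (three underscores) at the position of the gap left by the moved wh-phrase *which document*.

Before movement: The researcher can endorse which document on those grounds.
'which document' is the direct object of 'endorse'. The gap is right after 'endorse'.

Which document can the researcher endorse ___ on those grounds?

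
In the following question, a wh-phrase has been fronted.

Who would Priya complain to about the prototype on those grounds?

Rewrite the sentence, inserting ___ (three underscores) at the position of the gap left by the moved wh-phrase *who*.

Who would Priya complain to ___ about the prototype on those grounds?

Before movement: Priya would complain to who about the prototype on those grounds.
'who' functions as the object of the preposition 'to'. The gap is right after 'to'.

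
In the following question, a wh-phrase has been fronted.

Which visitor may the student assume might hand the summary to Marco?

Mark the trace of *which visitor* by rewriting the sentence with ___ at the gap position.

Pre-movement form: The student may assume which visitor might hand the summary to Marco.
'which visitor' is the subject of the clause embedded under 'assume'. The gap is right after 'assume'.

Which visitor may the student assume ___ might hand the summary to Marco?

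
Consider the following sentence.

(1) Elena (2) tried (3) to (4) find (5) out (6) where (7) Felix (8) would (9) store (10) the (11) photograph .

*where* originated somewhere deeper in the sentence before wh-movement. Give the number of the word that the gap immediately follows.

11

Underlying clause: Felix would store the photograph where.
'where' functions as the locative complement of 'store'. Wh-movement fronts it, leaving a gap right after 'photograph':
Elena tried to find out where Felix would store the photograph ___.
'photograph' is word 11.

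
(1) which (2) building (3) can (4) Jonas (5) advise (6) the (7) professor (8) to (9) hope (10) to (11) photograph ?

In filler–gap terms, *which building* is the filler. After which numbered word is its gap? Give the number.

11

Before movement: Jonas can advise the professor to hope to photograph which building.
'which building' functions as the direct object of 'photograph'. Wh-movement fronts it, leaving a gap right after 'photograph':
Which building can Jonas advise the professor to hope to photograph ___?
'photograph' is word 11.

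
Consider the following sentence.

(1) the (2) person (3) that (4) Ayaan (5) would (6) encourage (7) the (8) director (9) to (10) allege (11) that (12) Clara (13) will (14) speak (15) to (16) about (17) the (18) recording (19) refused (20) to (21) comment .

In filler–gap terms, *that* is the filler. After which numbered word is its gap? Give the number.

'that' is the object of the preposition 'to'. Wh-movement fronts it, leaving a gap right after 'to':
The person that Ayaan would encourage the director to allege that Clara will speak to ___ about the recording refused to comment.
'to' is word 15.

15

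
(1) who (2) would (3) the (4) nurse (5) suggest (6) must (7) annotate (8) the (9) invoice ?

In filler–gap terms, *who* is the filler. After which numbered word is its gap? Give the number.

Before movement: The nurse would suggest who must annotate the invoice.
'who' functions as the subject of the clause embedded under 'suggest'. Fronting leaves a gap immediately after 'suggest':
Who would the nurse suggest ___ must annotate the invoice?
'suggest' is word 5.

5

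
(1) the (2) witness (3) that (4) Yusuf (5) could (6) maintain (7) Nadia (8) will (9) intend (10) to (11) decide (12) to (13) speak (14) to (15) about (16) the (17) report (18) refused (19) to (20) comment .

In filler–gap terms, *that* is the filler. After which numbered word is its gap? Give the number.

14

'that' is the object of the preposition 'to'. Wh-movement fronts it, leaving a gap right after 'to':
The witness that Yusuf could maintain Nadia will intend to decide to speak to ___ about the report refused to comment.
'to' is word 14.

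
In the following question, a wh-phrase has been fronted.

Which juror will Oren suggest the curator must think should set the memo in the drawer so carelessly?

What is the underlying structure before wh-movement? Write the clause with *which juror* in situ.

'which juror' is the subject of the clause embedded under 'think'. Wh-movement fronts it, leaving a gap right after 'think':
Which juror will Oren suggest the curator must think ___ should set the memo in the drawer so carelessly?

Oren will suggest the curator must think which juror should set the memo in the drawer so carelessly.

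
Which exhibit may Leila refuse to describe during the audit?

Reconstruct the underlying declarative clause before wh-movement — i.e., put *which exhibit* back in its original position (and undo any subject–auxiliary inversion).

'which exhibit' functions as the direct object of 'describe'. Wh-movement fronts it, leaving a gap right after 'describe':
Which exhibit may Leila refuse to describe ___ during the audit?

Leila may refuse to describe which exhibit during the audit.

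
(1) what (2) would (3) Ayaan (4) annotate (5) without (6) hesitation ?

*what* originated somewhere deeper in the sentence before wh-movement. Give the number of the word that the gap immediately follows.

4

Pre-movement form: Ayaan would annotate what without hesitation.
The filler 'what' is interpreted as the direct object of 'annotate'. Wh-movement fronts it, leaving a gap right after 'annotate':
What would Ayaan annotate ___ without hesitation?
'annotate' is word 4.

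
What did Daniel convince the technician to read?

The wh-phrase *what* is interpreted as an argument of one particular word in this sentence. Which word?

Underlying clause: Daniel did convince the technician to read what.
'what' functions as the direct object of 'read'. Fronting leaves a gap immediately after 'read':
What did Daniel convince the technician to read ___?

read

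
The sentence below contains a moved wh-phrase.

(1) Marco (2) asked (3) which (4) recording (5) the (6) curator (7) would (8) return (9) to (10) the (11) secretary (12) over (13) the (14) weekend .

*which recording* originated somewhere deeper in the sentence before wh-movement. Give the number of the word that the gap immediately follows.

Pre-movement form: The curator would return which recording to the secretary over the weekend.
'which recording' functions as the direct object of 'return'. It moves to the left edge, and the trace sits right after 'return':
Marco asked which recording the curator would return ___ to the secretary over the weekend.
'return' is word 8.

8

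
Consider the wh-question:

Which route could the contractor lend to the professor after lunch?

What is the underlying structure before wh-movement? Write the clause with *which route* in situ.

The filler 'which route' is interpreted as the direct object of 'lend'. Fronting leaves a gap immediately after 'lend':
Which route could the contractor lend ___ to the professor after lunch?

The contractor could lend which route to the professor after lunch.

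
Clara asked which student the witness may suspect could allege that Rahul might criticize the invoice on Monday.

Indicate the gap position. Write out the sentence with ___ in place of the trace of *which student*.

Before movement: The witness may suspect which student could allege that Rahul might criticize the invoice on Monday.
The filler 'which student' is interpreted as the subject of the clause embedded under 'suspect'. The gap is right after 'suspect'.

Clara asked which student the witness may suspect ___ could allege that Rahul might criticize the invoice on Monday.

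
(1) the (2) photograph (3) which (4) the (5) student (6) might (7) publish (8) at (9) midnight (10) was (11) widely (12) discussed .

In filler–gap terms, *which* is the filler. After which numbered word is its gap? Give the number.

The filler 'which' is interpreted as the direct object of 'publish'. Fronting leaves a gap immediately after 'publish':
The photograph which the student might publish ___ at midnight was widely discussed.
'publish' is word 7.

7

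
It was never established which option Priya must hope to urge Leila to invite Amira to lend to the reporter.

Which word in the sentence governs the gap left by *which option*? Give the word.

lend

Pre-movement form: Priya must hope to urge Leila to invite Amira to lend which option to the reporter.
The filler 'which option' is interpreted as the direct object of 'lend'. It moves to the left edge, and the trace sits right after 'lend':
It was never established which option Priya must hope to urge Leila to invite Amira to lend ___ to the reporter.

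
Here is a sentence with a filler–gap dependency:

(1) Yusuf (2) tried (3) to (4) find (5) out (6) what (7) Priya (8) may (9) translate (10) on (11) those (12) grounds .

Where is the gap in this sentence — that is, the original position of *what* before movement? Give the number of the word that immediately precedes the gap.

Before movement: Priya may translate what on those grounds.
'what' functions as the direct object of 'translate'. It moves to the left edge, and the trace sits right after 'translate':
Yusuf tried to find out what Priya may translate ___ on those grounds.
'translate' is word 9.

9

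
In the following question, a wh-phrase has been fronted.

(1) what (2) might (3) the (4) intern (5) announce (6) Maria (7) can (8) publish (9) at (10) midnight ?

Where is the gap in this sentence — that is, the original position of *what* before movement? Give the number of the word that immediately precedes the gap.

8

Before movement: The intern might announce Maria can publish what at midnight.
The filler 'what' is interpreted as the direct object of 'publish'. Fronting leaves a gap immediately after 'publish':
What might the intern announce Maria can publish ___ at midnight?
'publish' is word 8.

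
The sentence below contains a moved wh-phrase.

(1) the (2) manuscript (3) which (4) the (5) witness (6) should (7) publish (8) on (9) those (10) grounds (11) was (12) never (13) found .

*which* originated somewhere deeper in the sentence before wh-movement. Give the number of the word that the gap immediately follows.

7

'which' functions as the direct object of 'publish'. Wh-movement fronts it, leaving a gap right after 'publish':
The manuscript which the witness should publish ___ on those grounds was never found.
'publish' is word 7.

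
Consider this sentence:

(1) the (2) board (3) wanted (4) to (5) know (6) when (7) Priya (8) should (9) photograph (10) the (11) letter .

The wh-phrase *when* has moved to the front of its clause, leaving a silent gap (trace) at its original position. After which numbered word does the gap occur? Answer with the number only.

In situ: Priya should photograph the letter when.
'when' functions as the temporal adjunct. Wh-movement fronts it, leaving a gap right after 'letter':
The board wanted to know when Priya should photograph the letter ___.
'letter' is word 11.

11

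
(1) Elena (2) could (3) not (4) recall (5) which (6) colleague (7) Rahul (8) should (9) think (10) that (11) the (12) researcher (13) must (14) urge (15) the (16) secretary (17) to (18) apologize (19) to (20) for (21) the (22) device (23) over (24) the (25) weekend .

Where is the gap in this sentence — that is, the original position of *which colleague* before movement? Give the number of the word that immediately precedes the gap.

In situ: Rahul should think that the researcher must urge the secretary to apologize to which colleague for the device over the weekend.
'which colleague' is the object of the preposition 'to'. Fronting leaves a gap immediately after 'to':
Elena could not recall which colleague Rahul should think that the researcher must urge the secretary to apologize to ___ for the device over the weekend.
'to' is word 19.

19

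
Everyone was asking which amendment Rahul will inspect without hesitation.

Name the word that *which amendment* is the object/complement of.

inspect

In situ: Rahul will inspect which amendment without hesitation.
'which amendment' is the direct object of 'inspect'. It moves to the left edge, and the trace sits right after 'inspect':
Everyone was asking which amendment Rahul will inspect ___ without hesitation.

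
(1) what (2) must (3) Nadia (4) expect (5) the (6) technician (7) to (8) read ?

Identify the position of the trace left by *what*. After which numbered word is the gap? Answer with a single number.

8

Before movement: Nadia must expect the technician to read what.
The filler 'what' is interpreted as the direct object of 'read'. Wh-movement fronts it, leaving a gap right after 'read':
What must Nadia expect the technician to read ___?
'read' is word 8.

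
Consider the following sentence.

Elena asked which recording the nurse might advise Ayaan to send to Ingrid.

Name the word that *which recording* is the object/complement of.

send

In situ: The nurse might advise Ayaan to send which recording to Ingrid.
'which recording' functions as the direct object of 'send'. It moves to the left edge, and the trace sits right after 'send':
Elena asked which recording the nurse might advise Ayaan to send ___ to Ingrid.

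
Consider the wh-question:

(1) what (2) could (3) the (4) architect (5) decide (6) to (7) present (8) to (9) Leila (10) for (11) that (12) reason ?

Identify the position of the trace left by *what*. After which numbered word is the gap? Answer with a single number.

7

Pre-movement form: The architect could decide to present what to Leila for that reason.
The filler 'what' is interpreted as the direct object of 'present'. Wh-movement fronts it, leaving a gap right after 'present':
What could the architect decide to present ___ to Leila for that reason?
'present' is word 7.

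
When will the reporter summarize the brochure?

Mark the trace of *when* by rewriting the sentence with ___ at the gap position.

Underlying clause: The reporter will summarize the brochure when.
'when' is the temporal adjunct. The gap is right after 'brochure'.

When will the reporter summarize the brochure ___?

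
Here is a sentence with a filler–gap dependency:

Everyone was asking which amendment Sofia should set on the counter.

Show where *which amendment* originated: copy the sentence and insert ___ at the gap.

Underlying clause: Sofia should set which amendment on the counter.
'which amendment' functions as the direct object of 'set'. The gap is right after 'set'.

Everyone was asking which amendment Sofia should set ___ on the counter.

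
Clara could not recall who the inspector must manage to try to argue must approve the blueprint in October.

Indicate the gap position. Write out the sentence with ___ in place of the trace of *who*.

In situ: The inspector must manage to try to argue who must approve the blueprint in October.
The filler 'who' is interpreted as the subject of the clause embedded under 'argue'. The gap is right after 'argue'.

Clara could not recall who the inspector must manage to try to argue ___ must approve the blueprint in October.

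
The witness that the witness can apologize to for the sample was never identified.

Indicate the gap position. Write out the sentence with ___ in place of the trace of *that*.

The witness that the witness can apologize to ___ for the sample was never identified.

'that' is the object of the preposition 'to'. The gap is right after 'to'.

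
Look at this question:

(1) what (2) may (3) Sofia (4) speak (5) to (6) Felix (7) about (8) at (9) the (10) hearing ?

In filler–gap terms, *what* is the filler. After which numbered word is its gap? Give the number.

7

Pre-movement form: Sofia may speak to Felix about what at the hearing.
The filler 'what' is interpreted as the object of the preposition 'about'. Fronting leaves a gap immediately after 'about':
What may Sofia speak to Felix about ___ at the hearing?
'about' is word 7.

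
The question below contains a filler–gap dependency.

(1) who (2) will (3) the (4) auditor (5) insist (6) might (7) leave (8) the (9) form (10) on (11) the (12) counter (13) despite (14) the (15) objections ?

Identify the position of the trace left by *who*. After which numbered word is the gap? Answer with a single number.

5

Pre-movement form: The auditor will insist who might leave the form on the counter despite the objections.
'who' is the subject of the clause embedded under 'insist'. Fronting leaves a gap immediately after 'insist':
Who will the auditor insist ___ might leave the form on the counter despite the objections?
'insist' is word 5.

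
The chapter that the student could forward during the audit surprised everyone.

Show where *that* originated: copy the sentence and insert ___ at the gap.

The chapter that the student could forward ___ during the audit surprised everyone.

The filler 'that' is interpreted as the direct object of 'forward'. The gap is right after 'forward'.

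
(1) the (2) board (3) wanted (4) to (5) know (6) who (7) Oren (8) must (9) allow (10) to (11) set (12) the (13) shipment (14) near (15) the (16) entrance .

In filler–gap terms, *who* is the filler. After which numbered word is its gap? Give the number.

Pre-movement form: Oren must allow who to set the shipment near the entrance.
The filler 'who' is interpreted as the direct object of 'allow'. It moves to the left edge, and the trace sits right after 'allow':
The board wanted to know who Oren must allow ___ to set the shipment near the entrance.
'allow' is word 9.

9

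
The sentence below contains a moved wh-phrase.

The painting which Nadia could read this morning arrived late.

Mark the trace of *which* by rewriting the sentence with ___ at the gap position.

'which' functions as the direct object of 'read'. The gap is right after 'read'.

The painting which Nadia could read ___ this morning arrived late.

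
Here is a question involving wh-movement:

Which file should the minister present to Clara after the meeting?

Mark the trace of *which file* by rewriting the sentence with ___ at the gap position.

Pre-movement form: The minister should present which file to Clara after the meeting.
The filler 'which file' is interpreted as the direct object of 'present'. The gap is right after 'present'.

Which file should the minister present ___ to Clara after the meeting?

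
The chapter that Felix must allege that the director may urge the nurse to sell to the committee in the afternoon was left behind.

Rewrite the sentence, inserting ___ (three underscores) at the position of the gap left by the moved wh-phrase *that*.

The chapter that Felix must allege that the director may urge the nurse to sell ___ to the committee in the afternoon was left behind.

'that' functions as the direct object of 'sell'. The gap is right after 'sell'.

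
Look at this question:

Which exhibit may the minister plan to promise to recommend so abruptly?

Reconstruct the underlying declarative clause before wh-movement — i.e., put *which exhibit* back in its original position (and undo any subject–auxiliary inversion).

'which exhibit' functions as the direct object of 'recommend'. Fronting leaves a gap immediately after 'recommend':
Which exhibit may the minister plan to promise to recommend ___ so abruptly?

The minister may plan to promise to recommend which exhibit so abruptly.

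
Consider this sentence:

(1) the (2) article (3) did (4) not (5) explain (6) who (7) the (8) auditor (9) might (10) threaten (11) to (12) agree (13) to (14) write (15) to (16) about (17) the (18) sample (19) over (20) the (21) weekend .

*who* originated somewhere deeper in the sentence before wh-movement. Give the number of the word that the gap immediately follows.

15

Before movement: The auditor might threaten to agree to write to who about the sample over the weekend.
'who' functions as the object of the preposition 'to'. It moves to the left edge, and the trace sits right after 'to':
The article did not explain who the auditor might threaten to agree to write to ___ about the sample over the weekend.
'to' is word 15.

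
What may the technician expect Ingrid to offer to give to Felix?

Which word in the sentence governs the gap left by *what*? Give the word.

give

Pre-movement form: The technician may expect Ingrid to offer to give what to Felix.
'what' is the direct object of 'give'. Fronting leaves a gap immediately after 'give':
What may the technician expect Ingrid to offer to give ___ to Felix?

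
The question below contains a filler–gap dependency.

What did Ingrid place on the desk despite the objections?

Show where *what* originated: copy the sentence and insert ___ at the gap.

Underlying clause: Ingrid did place what on the desk despite the objections.
'what' functions as the direct object of 'place'. The gap is right after 'place'.

What did Ingrid place ___ on the desk despite the objections?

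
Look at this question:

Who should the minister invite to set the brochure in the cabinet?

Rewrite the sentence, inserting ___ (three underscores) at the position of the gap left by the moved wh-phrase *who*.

In situ: The minister should invite who to set the brochure in the cabinet.
The filler 'who' is interpreted as the direct object of 'invite'. The gap is right after 'invite'.

Who should the minister invite ___ to set the brochure in the cabinet?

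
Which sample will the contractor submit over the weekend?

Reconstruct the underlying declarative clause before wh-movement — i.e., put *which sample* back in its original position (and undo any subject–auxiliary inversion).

'which sample' is the direct object of 'submit'. It moves to the left edge, and the trace sits right after 'submit':
Which sample will the contractor submit ___ over the weekend?

The contractor will submit which sample over the weekend.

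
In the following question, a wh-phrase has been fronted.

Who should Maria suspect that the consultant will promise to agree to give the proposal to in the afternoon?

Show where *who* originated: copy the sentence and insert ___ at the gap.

Underlying clause: Maria should suspect that the consultant will promise to agree to give the proposal to who in the afternoon.
'who' is the object of the preposition 'to' (recipient of 'give'). The gap is right after 'to'.

Who should Maria suspect that the consultant will promise to agree to give the proposal to ___ in the afternoon?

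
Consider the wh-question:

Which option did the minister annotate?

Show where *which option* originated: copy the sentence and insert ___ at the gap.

Which option did the minister annotate ___?

In situ: The minister did annotate which option.
'which option' is the direct object of 'annotate'. The gap is right after 'annotate'.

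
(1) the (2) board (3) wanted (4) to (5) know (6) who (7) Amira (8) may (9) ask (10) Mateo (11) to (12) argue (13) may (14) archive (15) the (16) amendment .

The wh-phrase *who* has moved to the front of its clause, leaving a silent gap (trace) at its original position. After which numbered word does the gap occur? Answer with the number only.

12

Pre-movement form: Amira may ask Mateo to argue who may archive the amendment.
The filler 'who' is interpreted as the subject of the clause embedded under 'argue'. Wh-movement fronts it, leaving a gap right after 'argue':
The board wanted to know who Amira may ask Mateo to argue ___ may archive the amendment.
'argue' is word 12.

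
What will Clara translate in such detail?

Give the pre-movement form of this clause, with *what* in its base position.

'what' is the direct object of 'translate'. It moves to the left edge, and the trace sits right after 'translate':
What will Clara translate ___ in such detail?

Clara will translate what in such detail.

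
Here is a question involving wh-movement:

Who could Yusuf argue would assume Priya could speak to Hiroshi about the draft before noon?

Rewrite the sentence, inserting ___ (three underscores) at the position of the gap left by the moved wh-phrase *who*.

Pre-movement form: Yusuf could argue who would assume Priya could speak to Hiroshi about the draft before noon.
The filler 'who' is interpreted as the subject of the clause embedded under 'argue'. The gap is right after 'argue'.

Who could Yusuf argue ___ would assume Priya could speak to Hiroshi about the draft before noon?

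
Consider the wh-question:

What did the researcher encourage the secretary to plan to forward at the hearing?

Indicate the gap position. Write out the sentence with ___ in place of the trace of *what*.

Underlying clause: The researcher did encourage the secretary to plan to forward what at the hearing.
'what' is the direct object of 'forward'. The gap is right after 'forward'.

What did the researcher encourage the secretary to plan to forward ___ at the hearing?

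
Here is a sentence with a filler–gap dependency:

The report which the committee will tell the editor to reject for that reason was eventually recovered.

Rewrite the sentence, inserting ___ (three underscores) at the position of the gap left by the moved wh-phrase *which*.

'which' is the direct object of 'reject'. The gap is right after 'reject'.

The report which the committee will tell the editor to reject ___ for that reason was eventually recovered.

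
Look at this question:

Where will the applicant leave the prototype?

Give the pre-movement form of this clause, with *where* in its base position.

The applicant will leave the prototype where.

'where' functions as the locative complement of 'leave'. Wh-movement fronts it, leaving a gap right after 'prototype':
Where will the applicant leave the prototype ___?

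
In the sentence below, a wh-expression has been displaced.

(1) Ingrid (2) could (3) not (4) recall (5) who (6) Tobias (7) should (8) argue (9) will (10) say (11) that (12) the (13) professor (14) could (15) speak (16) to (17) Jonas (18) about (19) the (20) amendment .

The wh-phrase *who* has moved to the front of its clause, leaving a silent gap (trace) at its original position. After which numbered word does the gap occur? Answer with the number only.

8

In situ: Tobias should argue who will say that the professor could speak to Jonas about the amendment.
The filler 'who' is interpreted as the subject of the clause embedded under 'argue'. Wh-movement fronts it, leaving a gap right after 'argue':
Ingrid could not recall who Tobias should argue ___ will say that the professor could speak to Jonas about the amendment.
'argue' is word 8.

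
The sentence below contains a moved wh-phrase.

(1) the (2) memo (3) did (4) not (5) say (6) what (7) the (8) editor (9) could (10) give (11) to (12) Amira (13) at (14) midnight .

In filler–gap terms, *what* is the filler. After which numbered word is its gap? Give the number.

In situ: The editor could give what to Amira at midnight.
'what' is the direct object of 'give'. Wh-movement fronts it, leaving a gap right after 'give':
The memo did not say what the editor could give ___ to Amira at midnight.
'give' is word 10.

10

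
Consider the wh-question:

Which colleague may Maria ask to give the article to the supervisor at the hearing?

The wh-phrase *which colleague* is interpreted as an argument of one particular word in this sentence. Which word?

In situ: Maria may ask which colleague to give the article to the supervisor at the hearing.
The filler 'which colleague' is interpreted as the direct object of 'ask'. Fronting leaves a gap immediately after 'ask':
Which colleague may Maria ask ___ to give the article to the supervisor at the hearing?

ask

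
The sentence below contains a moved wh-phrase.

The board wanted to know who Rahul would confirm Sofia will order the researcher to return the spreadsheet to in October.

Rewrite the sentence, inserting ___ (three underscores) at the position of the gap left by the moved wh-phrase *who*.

Before movement: Rahul would confirm Sofia will order the researcher to return the spreadsheet to who in October.
'who' is the object of the preposition 'to' (recipient of 'return'). The gap is right after 'to'.

The board wanted to know who Rahul would confirm Sofia will order the researcher to return the spreadsheet to ___ in October.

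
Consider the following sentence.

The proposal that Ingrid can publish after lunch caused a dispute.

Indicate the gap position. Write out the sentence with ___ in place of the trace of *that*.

The proposal that Ingrid can publish ___ after lunch caused a dispute.

'that' functions as the direct object of 'publish'. The gap is right after 'publish'.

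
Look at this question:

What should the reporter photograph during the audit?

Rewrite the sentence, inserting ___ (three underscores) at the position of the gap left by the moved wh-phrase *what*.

Before movement: The reporter should photograph what during the audit.
'what' functions as the direct object of 'photograph'. The gap is right after 'photograph'.

What should the reporter photograph ___ during the audit?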